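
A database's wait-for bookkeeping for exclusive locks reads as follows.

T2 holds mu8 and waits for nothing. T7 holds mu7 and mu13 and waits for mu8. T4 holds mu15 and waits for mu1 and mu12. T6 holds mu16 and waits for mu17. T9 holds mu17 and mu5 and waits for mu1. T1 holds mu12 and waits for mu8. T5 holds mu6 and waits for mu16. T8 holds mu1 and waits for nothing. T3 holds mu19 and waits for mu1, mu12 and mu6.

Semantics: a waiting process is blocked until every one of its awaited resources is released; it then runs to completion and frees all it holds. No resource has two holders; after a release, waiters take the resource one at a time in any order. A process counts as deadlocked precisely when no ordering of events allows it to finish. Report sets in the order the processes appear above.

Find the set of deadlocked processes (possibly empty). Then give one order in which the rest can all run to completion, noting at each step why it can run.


The deadlocked set is empty.
Key observation: the wait graph is acyclic; completion cascades from the unblocked processes through everyone else.
The rest can finish in the order T8, T9, T2, T7, T6, T1, T5, T3, T4.
Walking it through:
  T8 waits on nothing -> runs at once and releases mu1
  T9: everything it awaited (mu1) is free; runs, freeing mu17 and mu5
  T2 waits on nothing -> runs at once and releases mu8
  T7: everything it awaited (mu8) is free; runs, freeing mu7 and mu13
  T6: everything it awaited (mu17) is free; runs, freeing mu16
  T1: everything it awaited (mu8) is free; runs, freeing mu12
  T5: everything it awaited (mu16) is free; runs, freeing mu6
  T3: everything it awaited (mu1, mu12 and mu6) is free; runs, freeing mu19
  T4: everything it awaited (mu1 and mu12) is free; runs, freeing mu15


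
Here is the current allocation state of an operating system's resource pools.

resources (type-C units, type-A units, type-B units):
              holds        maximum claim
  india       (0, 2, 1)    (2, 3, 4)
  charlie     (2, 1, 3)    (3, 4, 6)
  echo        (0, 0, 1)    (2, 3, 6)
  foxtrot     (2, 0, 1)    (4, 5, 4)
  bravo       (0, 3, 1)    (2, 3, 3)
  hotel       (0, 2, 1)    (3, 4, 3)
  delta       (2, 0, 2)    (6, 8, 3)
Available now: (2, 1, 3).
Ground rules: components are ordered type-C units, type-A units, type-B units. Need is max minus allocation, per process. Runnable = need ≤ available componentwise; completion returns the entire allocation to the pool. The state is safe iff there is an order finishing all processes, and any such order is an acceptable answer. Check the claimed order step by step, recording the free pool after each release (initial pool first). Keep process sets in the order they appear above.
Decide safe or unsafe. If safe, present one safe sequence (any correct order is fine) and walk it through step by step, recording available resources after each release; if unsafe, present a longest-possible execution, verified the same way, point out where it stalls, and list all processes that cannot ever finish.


SAFE, for example via the order india, bravo, charlie, hotel, echo, delta, foxtrot.
Key observation: india marks the first exact bind of the order: its need (2, 1, 3) fits the free (2, 1, 3) with zero slack on a requested resource.
Verifying each step:
  pool = (2, 1, 3)
  india: need (2, 1, 3) fits (2, 1, 3); releases (0, 2, 1), pool now (2, 3, 4)
  bravo: need (2, 0, 2) fits (2, 3, 4); releases (0, 3, 1), pool now (2, 6, 5)
  charlie: need (1, 3, 3) fits (2, 6, 5); releases (2, 1, 3), pool now (4, 7, 8)
  hotel: need (3, 2, 2) fits (4, 7, 8); releases (0, 2, 1), pool now (4, 9, 9)
  echo: need (2, 3, 5) fits (4, 9, 9); releases (0, 0, 1), pool now (4, 9, 10)
  delta: need (4, 8, 1) fits (4, 9, 10); releases (2, 0, 2), pool now (6, 9, 12)
  foxtrot: need (2, 5, 3) fits (6, 9, 12); releases (2, 0, 1), pool now (8, 9, 13)


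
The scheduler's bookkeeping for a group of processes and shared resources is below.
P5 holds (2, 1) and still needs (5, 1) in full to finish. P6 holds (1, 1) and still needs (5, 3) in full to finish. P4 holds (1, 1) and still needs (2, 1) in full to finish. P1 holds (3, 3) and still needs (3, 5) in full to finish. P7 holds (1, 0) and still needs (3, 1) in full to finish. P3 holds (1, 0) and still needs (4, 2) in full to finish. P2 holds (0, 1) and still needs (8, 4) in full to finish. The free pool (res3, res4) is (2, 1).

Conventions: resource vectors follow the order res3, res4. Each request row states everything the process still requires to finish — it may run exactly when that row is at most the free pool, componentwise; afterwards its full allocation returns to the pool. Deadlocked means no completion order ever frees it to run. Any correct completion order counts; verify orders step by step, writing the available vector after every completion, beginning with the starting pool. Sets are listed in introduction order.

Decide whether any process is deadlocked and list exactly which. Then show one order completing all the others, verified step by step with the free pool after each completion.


The deadlocked set is empty.
Key observation: the pool covers P4 at once, and every later process fits after earlier releases.
One completion order for the rest: P4, P7, P3, P5, P6, P2, P1. Verifying each step:
  pool = (2, 1)
  P4: need (2, 1) fits (2, 1); releases (1, 1), pool now (3, 2)
  P7: need (3, 1) fits (3, 2); releases (1, 0), pool now (4, 2)
  P3: need (4, 2) fits (4, 2); releases (1, 0), pool now (5, 2)
  P5: need (5, 1) fits (5, 2); releases (2, 1), pool now (7, 3)
  P6: need (5, 3) fits (7, 3); releases (1, 1), pool now (8, 4)
  P2: need (8, 4) fits (8, 4); releases (0, 1), pool now (8, 5)
  P1: need (3, 5) fits (8, 5); releases (3, 3), pool now (11, 8)


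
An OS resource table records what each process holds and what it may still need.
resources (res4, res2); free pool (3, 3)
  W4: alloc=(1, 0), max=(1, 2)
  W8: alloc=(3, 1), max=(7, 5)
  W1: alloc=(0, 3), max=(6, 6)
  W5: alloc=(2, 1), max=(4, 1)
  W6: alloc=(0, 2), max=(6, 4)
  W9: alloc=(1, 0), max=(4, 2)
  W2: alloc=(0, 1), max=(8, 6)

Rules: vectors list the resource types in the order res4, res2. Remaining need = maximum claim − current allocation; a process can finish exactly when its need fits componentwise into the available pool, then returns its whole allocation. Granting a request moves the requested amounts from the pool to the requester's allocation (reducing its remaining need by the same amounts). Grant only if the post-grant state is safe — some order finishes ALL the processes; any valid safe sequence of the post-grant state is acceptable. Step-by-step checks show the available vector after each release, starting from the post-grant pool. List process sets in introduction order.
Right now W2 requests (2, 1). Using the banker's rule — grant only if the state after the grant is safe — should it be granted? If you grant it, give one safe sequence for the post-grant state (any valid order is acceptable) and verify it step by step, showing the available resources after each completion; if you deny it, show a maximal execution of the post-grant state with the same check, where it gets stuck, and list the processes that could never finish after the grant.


DENY: after the grant no complete ordering would exist.
Key observation: after W4, W5, W9 the pool peaks at (5, 3), and each blocked process is short somewhere: W8 on res2; W1 on res4; W6 on res4; W2 on res4, res2.
Pretend the grant happened; the run W4, W5, W9 goes as far as possible. Check, step by step:
  pool = (1, 2)
  W4: need (0, 2) fits (1, 2); releases (1, 0), pool now (2, 2)
  W5: need (2, 0) fits (2, 2); releases (2, 1), pool now (4, 3)
  W9: need (3, 2) fits (4, 3); releases (1, 0), pool now (5, 3)
  W8 cannot run: need (4, 4) vs free (5, 3) (insufficient res2)
  W1 cannot run: need (6, 3) vs free (5, 3) (insufficient res4)
  W6 cannot run: need (6, 2) vs free (5, 3) (insufficient res4)
  W2 cannot run: need (6, 4) vs free (5, 3) (insufficient res4 and res2)
Had the request been granted, W8, W1, W6 and W2 could never finish.


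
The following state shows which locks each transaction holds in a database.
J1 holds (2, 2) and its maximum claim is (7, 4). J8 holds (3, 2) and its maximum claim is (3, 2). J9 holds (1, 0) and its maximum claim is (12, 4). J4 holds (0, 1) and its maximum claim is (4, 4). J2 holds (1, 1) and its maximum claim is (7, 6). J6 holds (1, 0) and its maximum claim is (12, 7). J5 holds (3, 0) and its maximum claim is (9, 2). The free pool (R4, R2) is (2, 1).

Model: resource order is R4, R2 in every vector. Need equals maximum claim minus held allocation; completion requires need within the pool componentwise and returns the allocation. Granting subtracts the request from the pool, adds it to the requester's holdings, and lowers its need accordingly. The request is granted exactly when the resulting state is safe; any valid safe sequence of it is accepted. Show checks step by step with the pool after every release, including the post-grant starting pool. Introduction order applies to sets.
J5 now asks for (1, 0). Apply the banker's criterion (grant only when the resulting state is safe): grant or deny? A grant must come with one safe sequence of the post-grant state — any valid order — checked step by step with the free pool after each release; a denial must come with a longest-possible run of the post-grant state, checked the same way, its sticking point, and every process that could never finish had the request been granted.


DENY. Granting would leave the state unsafe.
Key observation: once J8, J4 finish, the pool peaks at (4, 4) — and every remaining process still needs more R4 than that.
After a pretend grant, a maximal execution: J8, J4 — then nothing else fits. Step-by-step check:
  pool = (1, 1)
  run J8 (needs (0, 0), free (1, 1)); after release of (3, 2) the pool is (4, 3)
  run J4 (needs (4, 3), free (4, 3)); after release of (0, 1) the pool is (4, 4)
  J1 cannot run: need (5, 2) vs free (4, 4) (insufficient R4)
  J9 cannot run: need (11, 4) vs free (4, 4) (insufficient R4)
  J2 cannot run: need (6, 5) vs free (4, 4) (insufficient R4 and R2)
  J6 cannot run: need (11, 7) vs free (4, 4) (insufficient R4 and R2)
  J5 cannot run: need (5, 2) vs free (4, 4) (insufficient R4)
Processes that could never finish after the grant: J1, J9, J2, J6 and J5.


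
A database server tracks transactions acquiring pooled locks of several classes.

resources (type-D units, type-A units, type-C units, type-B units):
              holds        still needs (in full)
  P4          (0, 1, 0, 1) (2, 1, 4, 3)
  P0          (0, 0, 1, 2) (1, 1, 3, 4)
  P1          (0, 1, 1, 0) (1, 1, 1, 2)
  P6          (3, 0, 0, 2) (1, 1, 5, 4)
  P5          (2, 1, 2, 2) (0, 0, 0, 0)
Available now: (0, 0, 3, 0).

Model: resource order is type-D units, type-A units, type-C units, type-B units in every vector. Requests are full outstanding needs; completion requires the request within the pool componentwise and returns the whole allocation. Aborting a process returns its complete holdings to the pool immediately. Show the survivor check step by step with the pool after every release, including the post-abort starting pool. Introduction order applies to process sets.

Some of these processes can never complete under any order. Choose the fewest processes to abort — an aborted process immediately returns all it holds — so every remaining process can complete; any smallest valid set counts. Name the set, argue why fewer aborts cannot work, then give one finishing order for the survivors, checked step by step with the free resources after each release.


Minimum abort set: P0.
Key observation: no ordering could ever have run P6 before the abort of P0; with (0, 0, 1, 2) back in the pool it fits at step 2.
Minimality: the empty abort set fails — the state is deadlocked as it stands.
The survivors complete as P5, P6, P1, P4. Step-by-step check (starting from the post-abort pool):
  pool = (0, 0, 4, 2)
  P5 needs (0, 0, 0, 0) <= (0, 0, 4, 2) -> finishes; pool += (2, 1, 2, 2) = (2, 1, 6, 4)
  P6 needs (1, 1, 5, 4) <= (2, 1, 6, 4) -> finishes; pool += (3, 0, 0, 2) = (5, 1, 6, 6)
  P1 needs (1, 1, 1, 2) <= (5, 1, 6, 6) -> finishes; pool += (0, 1, 1, 0) = (5, 2, 7, 6)
  P4 needs (2, 1, 4, 3) <= (5, 2, 7, 6) -> finishes; pool += (0, 1, 0, 1) = (5, 3, 7, 7)


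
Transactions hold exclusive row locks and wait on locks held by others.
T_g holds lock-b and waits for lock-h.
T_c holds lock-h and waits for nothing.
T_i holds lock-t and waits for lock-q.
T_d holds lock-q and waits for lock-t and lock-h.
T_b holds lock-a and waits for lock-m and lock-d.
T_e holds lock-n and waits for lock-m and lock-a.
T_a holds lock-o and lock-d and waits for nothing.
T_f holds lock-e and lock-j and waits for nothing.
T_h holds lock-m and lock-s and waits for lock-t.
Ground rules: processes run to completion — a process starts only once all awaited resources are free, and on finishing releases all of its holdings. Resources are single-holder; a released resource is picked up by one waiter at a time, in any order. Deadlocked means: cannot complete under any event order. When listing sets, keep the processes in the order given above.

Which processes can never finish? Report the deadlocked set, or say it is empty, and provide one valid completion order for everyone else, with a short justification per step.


The deadlocked set is T_i, T_d, T_b, T_e and T_h.
Key observation: the waits loop around T_i -> T_d -> T_i with no way out; T_b, T_e and T_h wait into the deadlock from upstream.
One completion order for the rest: T_c, T_f, T_a, T_g.
Step-by-step check:
  T_c: no waits; runs immediately, freeing lock-h
  T_f: no waits; runs immediately, freeing lock-e and lock-j
  T_a: no waits; runs immediately, freeing lock-o and lock-d
  run T_g (all its waits — lock-h — are resolved); releases lock-b


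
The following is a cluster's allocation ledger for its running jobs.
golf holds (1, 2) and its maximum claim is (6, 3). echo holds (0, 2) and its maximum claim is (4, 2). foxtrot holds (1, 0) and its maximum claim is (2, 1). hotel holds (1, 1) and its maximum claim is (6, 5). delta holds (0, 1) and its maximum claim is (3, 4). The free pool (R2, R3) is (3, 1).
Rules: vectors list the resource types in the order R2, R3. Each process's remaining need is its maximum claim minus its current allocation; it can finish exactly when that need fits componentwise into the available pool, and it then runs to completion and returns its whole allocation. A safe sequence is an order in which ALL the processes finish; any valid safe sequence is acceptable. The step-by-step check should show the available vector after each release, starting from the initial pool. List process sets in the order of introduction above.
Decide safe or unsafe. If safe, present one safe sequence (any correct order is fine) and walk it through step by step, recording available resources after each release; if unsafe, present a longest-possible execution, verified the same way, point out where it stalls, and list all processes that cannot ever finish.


UNSAFE — no complete ordering exists.
Key observation: after foxtrot, echo, delta complete, (4, 4) is the best the pool ever gets, yet each leftover process wants more R2.
A maximal execution: foxtrot, echo, delta — then nothing else fits. Verifying each step:
  pool = (3, 1)
  foxtrot: need (1, 1) fits (3, 1); releases (1, 0), pool now (4, 1)
  echo: need (4, 0) fits (4, 1); releases (0, 2), pool now (4, 3)
  delta: need (3, 3) fits (4, 3); releases (0, 1), pool now (4, 4)
  golf still needs (5, 1) but only (4, 4) is free — short on R2
  hotel still needs (5, 4) but only (4, 4) is free — short on R2
Permanently blocked: golf and hotel.


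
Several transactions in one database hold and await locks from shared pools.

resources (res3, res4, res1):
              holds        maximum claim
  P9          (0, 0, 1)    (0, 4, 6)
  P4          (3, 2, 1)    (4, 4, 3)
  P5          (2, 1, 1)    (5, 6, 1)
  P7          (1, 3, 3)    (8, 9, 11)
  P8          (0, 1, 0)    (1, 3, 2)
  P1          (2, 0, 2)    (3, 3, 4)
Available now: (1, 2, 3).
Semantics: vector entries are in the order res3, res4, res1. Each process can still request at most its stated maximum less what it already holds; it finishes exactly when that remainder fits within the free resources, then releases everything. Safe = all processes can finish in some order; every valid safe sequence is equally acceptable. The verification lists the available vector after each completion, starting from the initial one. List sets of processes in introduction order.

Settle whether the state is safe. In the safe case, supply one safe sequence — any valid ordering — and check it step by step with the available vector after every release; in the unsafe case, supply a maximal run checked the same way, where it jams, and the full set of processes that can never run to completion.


SAFE — a valid safe sequence is P4, P8, P1, P5, P9, P7.
Key observation: P4 is the earliest step where a requested resource binds exactly: need (1, 2, 2), pool (1, 2, 3) at its turn.
Walking it through:
  pool = (1, 2, 3)
  P4: need (1, 2, 2) fits (1, 2, 3); releases (3, 2, 1), pool now (4, 4, 4)
  P8: need (1, 2, 2) fits (4, 4, 4); releases (0, 1, 0), pool now (4, 5, 4)
  P1: need (1, 3, 2) fits (4, 5, 4); releases (2, 0, 2), pool now (6, 5, 6)
  P5: need (3, 5, 0) fits (6, 5, 6); releases (2, 1, 1), pool now (8, 6, 7)
  P9: need (0, 4, 5) fits (8, 6, 7); releases (0, 0, 1), pool now (8, 6, 8)
  P7: need (7, 6, 8) fits (8, 6, 8); releases (1, 3, 3), pool now (9, 9, 11)


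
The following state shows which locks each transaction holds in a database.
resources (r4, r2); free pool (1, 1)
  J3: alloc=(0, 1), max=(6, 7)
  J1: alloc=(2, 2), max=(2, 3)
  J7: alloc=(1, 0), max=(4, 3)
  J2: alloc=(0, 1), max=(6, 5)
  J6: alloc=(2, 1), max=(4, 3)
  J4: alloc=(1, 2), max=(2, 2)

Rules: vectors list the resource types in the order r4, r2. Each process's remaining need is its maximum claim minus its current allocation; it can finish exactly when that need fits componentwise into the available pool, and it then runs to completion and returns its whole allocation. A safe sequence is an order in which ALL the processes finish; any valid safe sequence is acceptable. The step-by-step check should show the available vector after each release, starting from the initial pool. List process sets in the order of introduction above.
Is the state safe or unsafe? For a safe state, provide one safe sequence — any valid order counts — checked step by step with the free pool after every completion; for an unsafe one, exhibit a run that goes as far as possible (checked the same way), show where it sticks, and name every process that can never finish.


SAFE — a valid safe sequence is J1, J4, J6, J2, J7, J3.
Key observation: reading the order forward, J1 is the first process whose need (0, 1) meets the free pool (1, 1) exactly on a resource it requests.
Step-by-step check:
  pool = (1, 1)
  run J1 (needs (0, 1), free (1, 1)); after release of (2, 2) the pool is (3, 3)
  run J4 (needs (1, 0), free (3, 3)); after release of (1, 2) the pool is (4, 5)
  run J6 (needs (2, 2), free (4, 5)); after release of (2, 1) the pool is (6, 6)
  run J2 (needs (6, 4), free (6, 6)); after release of (0, 1) the pool is (6, 7)
  run J7 (needs (3, 3), free (6, 7)); after release of (1, 0) the pool is (7, 7)
  run J3 (needs (6, 6), free (7, 7)); after release of (0, 1) the pool is (7, 8)


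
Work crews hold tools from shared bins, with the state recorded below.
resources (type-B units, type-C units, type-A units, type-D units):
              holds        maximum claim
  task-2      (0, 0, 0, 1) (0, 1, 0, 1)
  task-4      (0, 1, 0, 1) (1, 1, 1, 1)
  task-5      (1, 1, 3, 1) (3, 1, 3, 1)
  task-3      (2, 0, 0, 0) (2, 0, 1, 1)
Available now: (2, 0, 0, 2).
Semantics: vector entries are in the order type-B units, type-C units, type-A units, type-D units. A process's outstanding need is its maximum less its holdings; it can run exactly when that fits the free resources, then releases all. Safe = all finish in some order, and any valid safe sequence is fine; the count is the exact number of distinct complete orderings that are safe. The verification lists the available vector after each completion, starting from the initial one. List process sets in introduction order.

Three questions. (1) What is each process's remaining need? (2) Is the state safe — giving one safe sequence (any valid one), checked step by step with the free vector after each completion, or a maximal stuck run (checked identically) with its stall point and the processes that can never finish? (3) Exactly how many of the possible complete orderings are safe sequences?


(1) Remaining need (order type-B units, type-C units, type-A units, type-D units):
  task-2: (0, 1, 0, 0)
  task-4: (1, 0, 1, 0)
  task-5: (2, 0, 0, 0)
  task-3: (0, 0, 1, 1)
(2) SAFE — a valid safe sequence is task-5, task-3, task-4, task-2.
Key observation: reading the order forward, task-5 is the first process whose need (2, 0, 0, 0) meets the free pool (2, 0, 0, 2) exactly on a resource it requests.
Verifying each step:
  pool = (2, 0, 0, 2)
  task-5 needs (2, 0, 0, 0) <= (2, 0, 0, 2) -> finishes; pool += (1, 1, 3, 1) = (3, 1, 3, 3)
  task-3 needs (0, 0, 1, 1) <= (3, 1, 3, 3) -> finishes; pool += (2, 0, 0, 0) = (5, 1, 3, 3)
  task-4 needs (1, 0, 1, 0) <= (5, 1, 3, 3) -> finishes; pool += (0, 1, 0, 1) = (5, 2, 3, 4)
  task-2 needs (0, 1, 0, 0) <= (5, 2, 3, 4) -> finishes; pool += (0, 0, 0, 1) = (5, 2, 3, 5)
(3) The exact count: 6 of the possible complete orderings are safe sequences.


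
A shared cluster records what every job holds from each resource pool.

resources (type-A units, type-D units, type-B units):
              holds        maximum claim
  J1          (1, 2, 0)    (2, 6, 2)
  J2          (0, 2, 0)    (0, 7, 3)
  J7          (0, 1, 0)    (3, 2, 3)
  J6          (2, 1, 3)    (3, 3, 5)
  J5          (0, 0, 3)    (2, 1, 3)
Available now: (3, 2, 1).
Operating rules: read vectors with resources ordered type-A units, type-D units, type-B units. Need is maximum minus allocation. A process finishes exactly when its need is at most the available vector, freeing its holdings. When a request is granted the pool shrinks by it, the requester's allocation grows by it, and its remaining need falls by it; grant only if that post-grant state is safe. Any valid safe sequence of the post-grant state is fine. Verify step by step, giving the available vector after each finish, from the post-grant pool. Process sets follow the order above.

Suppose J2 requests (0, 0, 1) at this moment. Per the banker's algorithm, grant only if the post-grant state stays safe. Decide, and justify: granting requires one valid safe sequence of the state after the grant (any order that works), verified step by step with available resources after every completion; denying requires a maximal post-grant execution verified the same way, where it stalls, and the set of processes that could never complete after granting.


GRANT — the state after the grant stays safe, e.g. via J5, J6, J7, J1, J2.
Key observation: with (3, 2, 0) left after the transfer, J5 can run at once — the state stays safe.
Check on the post-grant state, step by step:
  pool = (3, 2, 0)
  J5 needs (2, 1, 0) <= (3, 2, 0) -> finishes; pool += (0, 0, 3) = (3, 2, 3)
  J6 needs (1, 2, 2) <= (3, 2, 3) -> finishes; pool += (2, 1, 3) = (5, 3, 6)
  J7 needs (3, 1, 3) <= (5, 3, 6) -> finishes; pool += (0, 1, 0) = (5, 4, 6)
  J1 needs (1, 4, 2) <= (5, 4, 6) -> finishes; pool += (1, 2, 0) = (6, 6, 6)
  J2 needs (0, 5, 2) <= (6, 6, 6) -> finishes; pool += (0, 2, 1) = (6, 8, 7)


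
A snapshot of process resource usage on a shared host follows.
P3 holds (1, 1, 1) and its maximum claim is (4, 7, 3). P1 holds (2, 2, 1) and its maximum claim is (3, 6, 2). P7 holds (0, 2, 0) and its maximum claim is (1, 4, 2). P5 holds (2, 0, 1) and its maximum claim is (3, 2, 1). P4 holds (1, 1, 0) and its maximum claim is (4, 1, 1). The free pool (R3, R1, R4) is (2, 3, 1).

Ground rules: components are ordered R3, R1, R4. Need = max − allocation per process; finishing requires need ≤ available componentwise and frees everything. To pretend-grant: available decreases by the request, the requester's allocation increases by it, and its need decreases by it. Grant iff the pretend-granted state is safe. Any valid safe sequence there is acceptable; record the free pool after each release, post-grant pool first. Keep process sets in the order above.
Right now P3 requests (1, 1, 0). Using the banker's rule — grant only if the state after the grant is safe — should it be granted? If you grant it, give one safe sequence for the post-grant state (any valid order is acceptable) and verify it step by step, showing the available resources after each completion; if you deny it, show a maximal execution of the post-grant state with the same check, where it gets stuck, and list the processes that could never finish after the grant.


GRANT — the state after the grant stays safe, e.g. via P5, P7, P1, P3, P4.
Key observation: the grant leaves (1, 2, 1) free — enough for P5, whose release restarts the cascade.
Step-by-step check of the post-grant state:
  pool = (1, 2, 1)
  P5: need (1, 2, 0) fits (1, 2, 1); releases (2, 0, 1), pool now (3, 2, 2)
  P7: need (1, 2, 2) fits (3, 2, 2); releases (0, 2, 0), pool now (3, 4, 2)
  P1: need (1, 4, 1) fits (3, 4, 2); releases (2, 2, 1), pool now (5, 6, 3)
  P3: need (2, 5, 2) fits (5, 6, 3); releases (2, 2, 1), pool now (7, 8, 4)
  P4: need (3, 0, 1) fits (7, 8, 4); releases (1, 1, 0), pool now (8, 9, 4)


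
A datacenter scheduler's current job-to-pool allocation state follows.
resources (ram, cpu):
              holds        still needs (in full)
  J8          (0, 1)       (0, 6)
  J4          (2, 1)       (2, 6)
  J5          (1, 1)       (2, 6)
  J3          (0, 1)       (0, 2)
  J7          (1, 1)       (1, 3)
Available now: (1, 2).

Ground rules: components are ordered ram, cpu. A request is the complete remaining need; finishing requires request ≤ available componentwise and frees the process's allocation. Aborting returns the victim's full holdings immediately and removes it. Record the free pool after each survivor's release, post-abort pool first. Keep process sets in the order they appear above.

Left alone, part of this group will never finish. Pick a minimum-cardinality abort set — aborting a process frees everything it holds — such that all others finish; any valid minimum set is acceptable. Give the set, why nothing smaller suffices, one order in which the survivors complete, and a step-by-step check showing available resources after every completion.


Minimum abort set: J4 and J5.
Key observation: J8 had no path to completion before; after the abort of J4 and J5 ((3, 2) returned), step 3 is where it fits.
Minimality, checking each single-abort alternative: J8 alone leaves J4 blocked (short on cpu); J4 alone leaves J8 blocked (short on cpu); J5 alone leaves J8 blocked (short on cpu); J3 alone leaves J8 blocked (short on cpu); J7 alone leaves J8 blocked (short on cpu).
One survivor order: J3, J7, J8. Verifying each step (post-abort pool first):
  pool = (4, 4)
  J3 needs (0, 2) <= (4, 4) -> finishes; pool += (0, 1) = (4, 5)
  J7 needs (1, 3) <= (4, 5) -> finishes; pool += (1, 1) = (5, 6)
  J8 needs (0, 6) <= (5, 6) -> finishes; pool += (0, 1) = (5, 7)


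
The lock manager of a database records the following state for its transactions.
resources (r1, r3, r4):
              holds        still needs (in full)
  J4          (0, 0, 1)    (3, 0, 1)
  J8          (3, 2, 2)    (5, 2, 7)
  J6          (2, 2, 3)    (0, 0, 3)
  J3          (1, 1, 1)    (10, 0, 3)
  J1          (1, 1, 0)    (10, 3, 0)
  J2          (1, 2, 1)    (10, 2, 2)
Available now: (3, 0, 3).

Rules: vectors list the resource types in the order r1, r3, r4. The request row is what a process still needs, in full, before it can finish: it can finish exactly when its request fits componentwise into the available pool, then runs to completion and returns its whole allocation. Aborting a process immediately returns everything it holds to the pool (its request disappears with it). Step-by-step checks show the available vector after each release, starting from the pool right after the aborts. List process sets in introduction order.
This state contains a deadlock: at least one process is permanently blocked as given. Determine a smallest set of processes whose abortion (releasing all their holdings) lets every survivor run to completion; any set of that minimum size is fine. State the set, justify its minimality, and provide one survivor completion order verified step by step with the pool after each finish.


Minimum abort set: J3 and J1.
Key observation: no ordering could ever have run J2 before the abort of J3 and J1; with (2, 2, 1) back in the pool it fits at step 4.
No one abort is enough; case by case: J4 alone leaves J3 blocked (short on r1); J8 alone leaves J3 blocked (short on r1); J6 alone leaves J3 blocked (short on r1); J3 alone leaves J1 blocked (short on r1); J1 alone leaves J3 blocked (short on r1); J2 alone leaves J3 blocked (short on r1).
One survivor order: J6, J4, J8, J2. Check, step by step (post-abort pool first):
  pool = (5, 2, 4)
  run J6 (needs (0, 0, 3), free (5, 2, 4)); after release of (2, 2, 3) the pool is (7, 4, 7)
  run J4 (needs (3, 0, 1), free (7, 4, 7)); after release of (0, 0, 1) the pool is (7, 4, 8)
  run J8 (needs (5, 2, 7), free (7, 4, 8)); after release of (3, 2, 2) the pool is (10, 6, 10)
  run J2 (needs (10, 2, 2), free (10, 6, 10)); after release of (1, 2, 1) the pool is (11, 8, 11)


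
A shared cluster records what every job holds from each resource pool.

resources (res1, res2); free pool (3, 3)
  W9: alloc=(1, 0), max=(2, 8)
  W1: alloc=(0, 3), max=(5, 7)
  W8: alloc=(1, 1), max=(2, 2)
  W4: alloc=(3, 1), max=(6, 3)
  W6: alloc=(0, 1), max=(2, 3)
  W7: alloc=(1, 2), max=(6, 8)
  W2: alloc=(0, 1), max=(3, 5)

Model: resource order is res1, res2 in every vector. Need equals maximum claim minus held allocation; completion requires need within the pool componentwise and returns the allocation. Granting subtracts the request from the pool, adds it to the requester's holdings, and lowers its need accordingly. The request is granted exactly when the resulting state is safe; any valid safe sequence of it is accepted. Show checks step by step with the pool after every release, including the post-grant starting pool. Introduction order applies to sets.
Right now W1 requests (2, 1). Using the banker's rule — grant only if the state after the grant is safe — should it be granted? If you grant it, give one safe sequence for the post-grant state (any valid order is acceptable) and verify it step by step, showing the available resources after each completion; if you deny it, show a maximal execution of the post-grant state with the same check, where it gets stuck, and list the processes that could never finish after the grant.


DENY — the pretend-granted state is unsafe.
Key observation: after W8, W6 the pool peaks at (2, 4), and each blocked process is short somewhere: W9 on res2; W1 on res1; W4 on res1; W7 on res1, res2; W2 on res1.
Pretend the grant happened; the run W8, W6 goes as far as possible. Walking it through:
  pool = (1, 2)
  run W8 (needs (1, 1), free (1, 2)); after release of (1, 1) the pool is (2, 3)
  run W6 (needs (2, 2), free (2, 3)); after release of (0, 1) the pool is (2, 4)
  W9 still needs (1, 8) but only (2, 4) is free — short on res2
  W1 still needs (3, 3) but only (2, 4) is free — short on res1
  W4 still needs (3, 2) but only (2, 4) is free — short on res1
  W7 still needs (5, 6) but only (2, 4) is free — short on res1 and res2
  W2 still needs (3, 4) but only (2, 4) is free — short on res1
Processes that could never finish after the grant: W9, W1, W4, W7 and W2.


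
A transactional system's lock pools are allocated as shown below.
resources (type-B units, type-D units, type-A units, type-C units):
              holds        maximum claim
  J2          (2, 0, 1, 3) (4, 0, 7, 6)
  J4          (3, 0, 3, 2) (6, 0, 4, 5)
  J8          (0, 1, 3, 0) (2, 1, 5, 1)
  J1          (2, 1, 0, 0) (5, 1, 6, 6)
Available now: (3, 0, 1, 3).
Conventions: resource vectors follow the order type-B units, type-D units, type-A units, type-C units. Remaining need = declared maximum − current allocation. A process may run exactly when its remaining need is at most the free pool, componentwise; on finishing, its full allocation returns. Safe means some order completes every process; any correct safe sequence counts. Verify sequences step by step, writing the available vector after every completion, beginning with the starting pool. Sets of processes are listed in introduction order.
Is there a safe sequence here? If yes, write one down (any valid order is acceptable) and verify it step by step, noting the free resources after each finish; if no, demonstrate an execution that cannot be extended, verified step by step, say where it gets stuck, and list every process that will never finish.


SAFE, for example via the order J4, J8, J2, J1.
Key observation: J4 is the earliest step where a requested resource binds exactly: need (3, 0, 1, 3), pool (3, 0, 1, 3) at its turn.
Walking it through:
  pool = (3, 0, 1, 3)
  run J4 (needs (3, 0, 1, 3), free (3, 0, 1, 3)); after release of (3, 0, 3, 2) the pool is (6, 0, 4, 5)
  run J8 (needs (2, 0, 2, 1), free (6, 0, 4, 5)); after release of (0, 1, 3, 0) the pool is (6, 1, 7, 5)
  run J2 (needs (2, 0, 6, 3), free (6, 1, 7, 5)); after release of (2, 0, 1, 3) the pool is (8, 1, 8, 8)
  run J1 (needs (3, 0, 6, 6), free (8, 1, 8, 8)); after release of (2, 1, 0, 0) the pool is (10, 2, 8, 8)


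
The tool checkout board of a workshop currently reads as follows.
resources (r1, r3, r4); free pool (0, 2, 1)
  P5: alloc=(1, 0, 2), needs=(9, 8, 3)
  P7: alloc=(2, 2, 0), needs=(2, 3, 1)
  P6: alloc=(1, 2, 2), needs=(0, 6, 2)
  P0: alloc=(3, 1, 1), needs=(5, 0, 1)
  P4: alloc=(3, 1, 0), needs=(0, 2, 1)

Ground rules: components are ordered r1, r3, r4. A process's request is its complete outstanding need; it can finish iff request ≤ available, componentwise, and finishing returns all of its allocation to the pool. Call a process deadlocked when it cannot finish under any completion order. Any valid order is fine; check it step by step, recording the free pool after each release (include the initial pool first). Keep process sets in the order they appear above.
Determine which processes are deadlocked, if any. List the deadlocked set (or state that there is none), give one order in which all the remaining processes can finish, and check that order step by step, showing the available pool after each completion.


The deadlocked set is empty.
Key observation: P4 fits the free pool immediately, and its release cascades until everyone finishes.
The rest can finish in the order P4, P7, P0, P6, P5. Check, step by step:
  pool = (0, 2, 1)
  run P4 (needs (0, 2, 1), free (0, 2, 1)); after release of (3, 1, 0) the pool is (3, 3, 1)
  run P7 (needs (2, 3, 1), free (3, 3, 1)); after release of (2, 2, 0) the pool is (5, 5, 1)
  run P0 (needs (5, 0, 1), free (5, 5, 1)); after release of (3, 1, 1) the pool is (8, 6, 2)
  run P6 (needs (0, 6, 2), free (8, 6, 2)); after release of (1, 2, 2) the pool is (9, 8, 4)
  run P5 (needs (9, 8, 3), free (9, 8, 4)); after release of (1, 0, 2) the pool is (10, 8, 6)


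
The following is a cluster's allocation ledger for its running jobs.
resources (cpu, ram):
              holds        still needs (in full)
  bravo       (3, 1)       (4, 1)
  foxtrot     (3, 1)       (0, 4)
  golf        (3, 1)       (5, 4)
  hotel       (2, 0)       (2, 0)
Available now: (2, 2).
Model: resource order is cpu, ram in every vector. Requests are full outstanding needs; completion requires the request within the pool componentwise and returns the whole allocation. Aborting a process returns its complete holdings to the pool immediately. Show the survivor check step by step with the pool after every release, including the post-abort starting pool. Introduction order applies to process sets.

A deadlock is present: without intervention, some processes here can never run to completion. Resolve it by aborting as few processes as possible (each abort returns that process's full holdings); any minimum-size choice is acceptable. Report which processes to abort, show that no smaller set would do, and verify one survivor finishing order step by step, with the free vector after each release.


The answer: abort golf.
Key observation: the returned (3, 1) from golf is what brings foxtrot — unrunnable before, under any order — into play at step 3.
Minimality: the empty abort set fails — the state is deadlocked as it stands.
One survivor order: hotel, bravo, foxtrot. Walking it through (post-abort pool first):
  pool = (5, 3)
  run hotel (needs (2, 0), free (5, 3)); after release of (2, 0) the pool is (7, 3)
  run bravo (needs (4, 1), free (7, 3)); after release of (3, 1) the pool is (10, 4)
  run foxtrot (needs (0, 4), free (10, 4)); after release of (3, 1) the pool is (13, 5)


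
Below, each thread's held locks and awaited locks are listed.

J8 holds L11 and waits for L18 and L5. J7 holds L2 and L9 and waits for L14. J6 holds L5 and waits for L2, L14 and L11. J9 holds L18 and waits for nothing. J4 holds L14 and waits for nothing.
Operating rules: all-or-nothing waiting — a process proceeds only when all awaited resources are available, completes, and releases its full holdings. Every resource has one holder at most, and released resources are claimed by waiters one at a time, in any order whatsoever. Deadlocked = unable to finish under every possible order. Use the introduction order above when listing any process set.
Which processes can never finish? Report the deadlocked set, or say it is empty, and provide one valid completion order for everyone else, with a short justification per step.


Deadlocked set: J8 and J6.
Key observation: along J8 -> J6 -> J8, each member waits on what the next one holds — a deadlock; no other process is dragged down with it.
A valid finishing order for the others: J4, J9, J7.
Check, step by step:
  J4: no waits; runs immediately, freeing L14
  J9: no waits; runs immediately, freeing L18
  J7 waits on L14 — all released -> runs and releases L2 and L9


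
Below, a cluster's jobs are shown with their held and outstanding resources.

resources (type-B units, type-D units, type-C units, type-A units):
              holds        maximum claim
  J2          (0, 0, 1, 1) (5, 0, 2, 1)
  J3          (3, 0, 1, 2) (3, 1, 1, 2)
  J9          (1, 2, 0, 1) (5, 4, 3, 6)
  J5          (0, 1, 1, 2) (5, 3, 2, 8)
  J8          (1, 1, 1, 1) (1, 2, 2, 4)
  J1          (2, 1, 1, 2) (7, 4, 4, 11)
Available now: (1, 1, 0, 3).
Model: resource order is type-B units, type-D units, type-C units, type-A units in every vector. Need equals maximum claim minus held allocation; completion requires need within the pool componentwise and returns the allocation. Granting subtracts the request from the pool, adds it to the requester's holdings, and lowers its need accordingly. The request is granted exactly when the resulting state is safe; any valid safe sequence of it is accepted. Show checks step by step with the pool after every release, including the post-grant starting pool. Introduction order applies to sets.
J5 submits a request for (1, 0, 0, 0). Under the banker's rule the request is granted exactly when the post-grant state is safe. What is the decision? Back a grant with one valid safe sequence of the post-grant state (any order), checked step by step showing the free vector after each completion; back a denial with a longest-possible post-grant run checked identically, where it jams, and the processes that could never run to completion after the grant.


GRANT: granting preserves safety; a valid post-grant sequence is J3, J8, J5, J9, J2, J1.
Key observation: the transfer keeps a workable pool ((0, 1, 0, 3)); J3 starts the safe sequence.
Verifying the post-grant state step by step:
  pool = (0, 1, 0, 3)
  run J3 (needs (0, 1, 0, 0), free (0, 1, 0, 3)); after release of (3, 0, 1, 2) the pool is (3, 1, 1, 5)
  run J8 (needs (0, 1, 1, 3), free (3, 1, 1, 5)); after release of (1, 1, 1, 1) the pool is (4, 2, 2, 6)
  run J5 (needs (4, 2, 1, 6), free (4, 2, 2, 6)); after release of (1, 1, 1, 2) the pool is (5, 3, 3, 8)
  run J9 (needs (4, 2, 3, 5), free (5, 3, 3, 8)); after release of (1, 2, 0, 1) the pool is (6, 5, 3, 9)
  run J2 (needs (5, 0, 1, 0), free (6, 5, 3, 9)); after release of (0, 0, 1, 1) the pool is (6, 5, 4, 10)
  run J1 (needs (5, 3, 3, 9), free (6, 5, 4, 10)); after release of (2, 1, 1, 2) the pool is (8, 6, 5, 12)
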